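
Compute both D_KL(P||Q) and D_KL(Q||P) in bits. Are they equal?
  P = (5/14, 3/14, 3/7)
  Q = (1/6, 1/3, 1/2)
D_KL(P||Q) = 0.1608, D_KL(Q||P) = 0.1404

KL divergence is not symmetric: D_KL(P||Q) ≠ D_KL(Q||P) in general.

D_KL(P||Q) = 0.1608 bits
D_KL(Q||P) = 0.1404 bits

No, they are not equal!

This asymmetry is why KL divergence is not a true distance metric.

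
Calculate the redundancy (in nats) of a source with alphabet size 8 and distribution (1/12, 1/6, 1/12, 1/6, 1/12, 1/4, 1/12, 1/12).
0.1002 nats

Redundancy measures how far a source is from maximum entropy:
R = H_max - H(X)

Maximum entropy for 8 symbols: H_max = log_e(8) = 2.0794 nats
Actual entropy: H(X) = 1.9792 nats
Redundancy: R = 2.0794 - 1.9792 = 0.1002 nats

This redundancy represents potential for compression: the source could be compressed by 0.1002 nats per symbol.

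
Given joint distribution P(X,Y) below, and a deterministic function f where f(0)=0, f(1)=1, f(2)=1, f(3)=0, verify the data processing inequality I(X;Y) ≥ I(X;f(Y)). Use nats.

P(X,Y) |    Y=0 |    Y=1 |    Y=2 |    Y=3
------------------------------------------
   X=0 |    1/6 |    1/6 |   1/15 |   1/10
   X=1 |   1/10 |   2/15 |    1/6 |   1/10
I(X;Y) = 0.0324, I(X;f(Y)) = 0.0090, inequality holds: 0.0324 ≥ 0.0090

Data Processing Inequality: For any Markov chain X → Y → Z, we have I(X;Y) ≥ I(X;Z).

Here Z = f(Y) is a deterministic function of Y, forming X → Y → Z.

Original I(X;Y) = 0.0324 nats

After applying f:
P(X,Z) where Z=f(Y):
- P(X,Z=0) = P(X,Y=0) + P(X,Y=3)
- P(X,Z=1) = P(X,Y=1) + P(X,Y=2)

I(X;Z) = I(X;f(Y)) = 0.0090 nats

Verification: 0.0324 ≥ 0.0090 ✓

Information cannot be created by processing; the function f can only lose information about X.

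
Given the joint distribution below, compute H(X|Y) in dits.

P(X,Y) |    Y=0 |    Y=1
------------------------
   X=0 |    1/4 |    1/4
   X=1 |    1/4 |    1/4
0.3010 dits

Using the chain rule: H(X|Y) = H(X,Y) - H(Y)

First, compute H(X,Y) = 0.6021 dits

Marginal P(Y) = (1/2, 1/2)
H(Y) = 0.3010 dits

H(X|Y) = H(X,Y) - H(Y) = 0.6021 - 0.3010 = 0.3010 dits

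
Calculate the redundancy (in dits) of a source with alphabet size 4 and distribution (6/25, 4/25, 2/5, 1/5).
0.0270 dits

Redundancy measures how far a source is from maximum entropy:
R = H_max - H(X)

Maximum entropy for 4 symbols: H_max = log_10(4) = 0.6021 dits
Actual entropy: H(X) = 0.5751 dits
Redundancy: R = 0.6021 - 0.5751 = 0.0270 dits

This redundancy represents potential for compression: the source could be compressed by 0.0270 dits per symbol.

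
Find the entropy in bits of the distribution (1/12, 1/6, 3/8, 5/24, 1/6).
2.1625 bits

Shannon entropy is H(X) = -Σ p(x) log p(x).

For P = (1/12, 1/6, 3/8, 5/24, 1/6):
H = -1/12 × log_2(1/12) -1/6 × log_2(1/6) -3/8 × log_2(3/8) -5/24 × log_2(5/24) -1/6 × log_2(1/6)
H = 2.1625 bits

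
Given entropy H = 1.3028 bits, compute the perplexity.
2.4671

Perplexity is 2^H (or exp(H) for natural log).

H = 1.3028 bits
Perplexity = 2^1.3028 = 2.4671

Interpretation: The model's uncertainty is equivalent to choosing uniformly among 2.5 options.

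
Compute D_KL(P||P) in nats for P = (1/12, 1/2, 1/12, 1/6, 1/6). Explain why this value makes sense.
0.0000 nats

KL divergence satisfies the Gibbs inequality: D_KL(P||Q) ≥ 0 for all distributions P, Q.

D_KL(P||Q) = Σ p(x) log(p(x)/q(x))
Each term is p(x) × log_e(p(x)/p(x)) = p(x) × log_e(1) = 0, so the sum is 0.
D_KL(P||Q) = 0.0000 nats

When P = Q, the KL divergence is exactly 0, as there is no 'divergence' between identical distributions.

This non-negativity is a fundamental property: relative entropy cannot be negative because it measures how different Q is from P.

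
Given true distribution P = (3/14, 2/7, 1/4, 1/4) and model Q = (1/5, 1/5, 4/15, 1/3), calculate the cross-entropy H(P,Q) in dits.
0.6123 dits

Cross-entropy: H(P,Q) = -Σ p(x) log q(x)

Alternatively: H(P,Q) = H(P) + D_KL(P||Q)
H(P) = 0.5998 dits
D_KL(P||Q) = 0.0124 dits

H(P,Q) = 0.5998 + 0.0124 = 0.6123 dits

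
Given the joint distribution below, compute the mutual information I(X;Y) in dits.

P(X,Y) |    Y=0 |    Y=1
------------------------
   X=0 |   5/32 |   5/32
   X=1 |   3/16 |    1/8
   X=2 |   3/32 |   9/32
0.0206 dits

Mutual information: I(X;Y) = H(X) + H(Y) - H(X,Y)

Marginals:
P(X) = (5/16, 5/16, 3/8), H(X) = 0.4755 dits
P(Y) = (7/16, 9/16), H(Y) = 0.2976 dits

Joint entropy: H(X,Y) = 0.7525 dits

I(X;Y) = 0.4755 + 0.2976 - 0.7525 = 0.0206 dits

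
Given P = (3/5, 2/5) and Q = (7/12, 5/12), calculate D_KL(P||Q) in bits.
0.0008 bits

KL divergence: D_KL(P||Q) = Σ p(x) log(p(x)/q(x))

Computing term by term:
  x=0: 3/5 × log_2[(3/5)/(7/12)] = 3/5 × 0.0406 = 0.0244
  x=1: 2/5 × log_2[(2/5)/(5/12)] = 2/5 × -0.0589 = -0.0236

D_KL(P||Q) = 0.0008 bits

Note: KL divergence is always non-negative and equals 0 iff P = Q.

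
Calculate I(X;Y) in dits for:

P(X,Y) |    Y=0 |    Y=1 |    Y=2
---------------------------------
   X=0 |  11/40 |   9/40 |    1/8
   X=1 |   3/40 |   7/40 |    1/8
0.0140 dits

Mutual information: I(X;Y) = H(X) + H(Y) - H(X,Y)

Marginals:
P(X) = (5/8, 3/8), H(X) = 0.2873 dits
P(Y) = (7/20, 2/5, 1/4), H(Y) = 0.4693 dits

Joint entropy: H(X,Y) = 0.7426 dits

I(X;Y) = 0.2873 + 0.4693 - 0.7426 = 0.0140 dits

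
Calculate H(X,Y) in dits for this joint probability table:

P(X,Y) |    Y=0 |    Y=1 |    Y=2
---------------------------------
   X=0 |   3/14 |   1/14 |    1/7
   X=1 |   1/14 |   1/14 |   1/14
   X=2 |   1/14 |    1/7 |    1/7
0.9149 dits

Joint entropy is H(X,Y) = -Σ_{x,y} p(x,y) log p(x,y).

Summing over all non-zero entries:
H(X,Y) = -[3/14·log_10(3/14) + 1/14·log_10(1/14) + 1/7·log_10(1/7) + 1/14·log_10(1/14) + 1/14·log_10(1/14) + 1/14·log_10(1/14) + 1/14·log_10(1/14) + 1/7·log_10(1/7) + 1/7·log_10(1/7)]
H(X,Y) = 0.9149 dits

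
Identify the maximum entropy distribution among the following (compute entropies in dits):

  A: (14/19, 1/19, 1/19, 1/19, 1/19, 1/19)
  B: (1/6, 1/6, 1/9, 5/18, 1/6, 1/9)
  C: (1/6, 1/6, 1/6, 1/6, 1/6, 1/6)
C

For a discrete distribution over n outcomes, entropy is maximized by the uniform distribution.

Computing entropies:
H(A) = 0.4342 dits
H(B) = 0.7557 dits
H(C) = 0.7782 dits

The uniform distribution (where all probabilities equal 1/6) achieves the maximum entropy of log_10(6) = 0.7782 dits.

Distribution C has the highest entropy.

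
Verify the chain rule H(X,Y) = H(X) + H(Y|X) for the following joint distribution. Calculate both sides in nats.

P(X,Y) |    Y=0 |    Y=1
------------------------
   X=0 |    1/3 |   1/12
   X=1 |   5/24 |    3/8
H(X,Y) = 1.2679, H(X) = 0.6792, H(Y|X) = 0.5887 (all in nats)

Chain rule: H(X,Y) = H(X) + H(Y|X)

Left side — joint entropy directly:
H(X,Y) = -Σ p(x,y) log p(x,y) = 1.2679 nats

Right side — compute H(Y|X) from the conditional distributions:
P(X) = (5/12, 7/12), so H(X) = 0.6792 nats
H(Y|X) = Σ_x P(X=x) · H(Y|X=x):
  P(Y|X=0) = (4/5, 1/5), H(Y|X=0) = 0.5004, weight P(X=0) = 5/12
  P(Y|X=1) = (5/14, 9/14), H(Y|X=1) = 0.6518, weight P(X=1) = 7/12
H(Y|X) = 0.5887 nats

H(X) + H(Y|X) = 0.6792 + 0.5887 = 1.2679 nats

Both sides equal 1.2679 nats. ✓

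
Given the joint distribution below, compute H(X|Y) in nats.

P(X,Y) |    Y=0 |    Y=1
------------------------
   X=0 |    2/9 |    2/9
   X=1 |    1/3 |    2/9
0.6820 nats

Using the chain rule: H(X|Y) = H(X,Y) - H(Y)

First, compute H(X,Y) = 1.3689 nats

Marginal P(Y) = (5/9, 4/9)
H(Y) = 0.6870 nats

H(X|Y) = H(X,Y) - H(Y) = 1.3689 - 0.6870 = 0.6820 nats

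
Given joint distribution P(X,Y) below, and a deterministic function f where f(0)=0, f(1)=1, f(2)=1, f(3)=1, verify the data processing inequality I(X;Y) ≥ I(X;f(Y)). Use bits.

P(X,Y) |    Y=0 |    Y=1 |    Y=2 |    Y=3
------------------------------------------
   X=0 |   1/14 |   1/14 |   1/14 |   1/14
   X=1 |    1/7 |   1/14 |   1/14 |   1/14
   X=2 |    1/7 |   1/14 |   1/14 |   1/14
I(X;Y) = 0.0150, I(X;f(Y)) = 0.0150, inequality holds: 0.0150 ≥ 0.0150

Data Processing Inequality: For any Markov chain X → Y → Z, we have I(X;Y) ≥ I(X;Z).

Here Z = f(Y) is a deterministic function of Y, forming X → Y → Z.

Original I(X;Y) = 0.0150 bits

After applying f:
P(X,Z) where Z=f(Y):
- P(X,Z=0) = P(X,Y=0)
- P(X,Z=1) = P(X,Y=1) + P(X,Y=2) + P(X,Y=3)

I(X;Z) = I(X;f(Y)) = 0.0150 bits

Verification: 0.0150 ≥ 0.0150 ✓

Information cannot be created by processing; the function f can only lose information about X.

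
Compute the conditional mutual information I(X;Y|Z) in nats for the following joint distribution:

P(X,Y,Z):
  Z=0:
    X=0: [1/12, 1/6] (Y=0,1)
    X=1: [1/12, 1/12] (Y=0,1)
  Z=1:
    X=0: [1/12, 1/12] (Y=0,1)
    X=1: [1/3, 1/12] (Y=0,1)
0.0307 nats

Conditional mutual information: I(X;Y|Z) = H(X|Z) + H(Y|Z) - H(X,Y|Z)

H(Z) = 0.6792
H(X,Z) = 1.3086 → H(X|Z) = 0.6294
H(Y,Z) = 1.3086 → H(Y|Z) = 0.6294
H(X,Y,Z) = 1.9073 → H(X,Y|Z) = 1.2281

I(X;Y|Z) = 0.6294 + 0.6294 - 1.2281 = 0.0307 nats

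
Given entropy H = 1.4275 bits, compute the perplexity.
2.6898

Perplexity is 2^H (or exp(H) for natural log).

H = 1.4275 bits
Perplexity = 2^1.4275 = 2.6898

Interpretation: The model's uncertainty is equivalent to choosing uniformly among 2.7 options.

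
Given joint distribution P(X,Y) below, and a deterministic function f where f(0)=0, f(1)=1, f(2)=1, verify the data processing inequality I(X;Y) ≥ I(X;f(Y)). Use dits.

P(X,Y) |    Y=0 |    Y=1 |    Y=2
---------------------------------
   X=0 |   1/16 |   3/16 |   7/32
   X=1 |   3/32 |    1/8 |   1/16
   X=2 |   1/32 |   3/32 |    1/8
I(X;Y) = 0.0171, I(X;f(Y)) = 0.0110, inequality holds: 0.0171 ≥ 0.0110

Data Processing Inequality: For any Markov chain X → Y → Z, we have I(X;Y) ≥ I(X;Z).

Here Z = f(Y) is a deterministic function of Y, forming X → Y → Z.

Original I(X;Y) = 0.0171 dits

After applying f:
P(X,Z) where Z=f(Y):
- P(X,Z=0) = P(X,Y=0)
- P(X,Z=1) = P(X,Y=1) + P(X,Y=2)

I(X;Z) = I(X;f(Y)) = 0.0110 dits

Verification: 0.0171 ≥ 0.0110 ✓

Information cannot be created by processing; the function f can only lose information about X.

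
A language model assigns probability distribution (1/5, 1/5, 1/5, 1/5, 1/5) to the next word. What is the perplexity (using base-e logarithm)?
5.0000

Perplexity is e^H (or exp(H) for natural log).

First, H = -Σ p log p = 1.6094 nats
Perplexity = e^1.6094 = 5.0000

Interpretation: The model's uncertainty is equivalent to choosing uniformly among 5.0 options.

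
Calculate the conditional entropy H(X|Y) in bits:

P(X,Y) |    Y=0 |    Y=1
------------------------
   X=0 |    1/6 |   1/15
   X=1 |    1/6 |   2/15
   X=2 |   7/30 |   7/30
1.5023 bits

Using the chain rule: H(X|Y) = H(X,Y) - H(Y)

First, compute H(X,Y) = 2.4895 bits

Marginal P(Y) = (17/30, 13/30)
H(Y) = 0.9871 bits

H(X|Y) = H(X,Y) - H(Y) = 2.4895 - 0.9871 = 1.5023 bits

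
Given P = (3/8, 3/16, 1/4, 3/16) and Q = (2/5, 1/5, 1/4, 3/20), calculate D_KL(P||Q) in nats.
0.0055 nats

KL divergence: D_KL(P||Q) = Σ p(x) log(p(x)/q(x))

Computing term by term:
  x=0: 3/8 × log_e[(3/8)/(2/5)] = 3/8 × -0.0645 = -0.0242
  x=1: 3/16 × log_e[(3/16)/(1/5)] = 3/16 × -0.0645 = -0.0121
  x=2: 1/4 × log_e[(1/4)/(1/4)] = 1/4 × 0.0000 = 0.0000
  x=3: 3/16 × log_e[(3/16)/(3/20)] = 3/16 × 0.2231 = 0.0418

D_KL(P||Q) = 0.0055 nats

Note: KL divergence is always non-negative and equals 0 iff P = Q.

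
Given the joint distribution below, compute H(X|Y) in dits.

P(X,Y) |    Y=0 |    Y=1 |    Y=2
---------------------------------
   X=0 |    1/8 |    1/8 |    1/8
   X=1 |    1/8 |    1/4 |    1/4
0.2826 dits

Using the chain rule: H(X|Y) = H(X,Y) - H(Y)

First, compute H(X,Y) = 0.7526 dits

Marginal P(Y) = (1/4, 3/8, 3/8)
H(Y) = 0.4700 dits

H(X|Y) = H(X,Y) - H(Y) = 0.7526 - 0.4700 = 0.2826 dits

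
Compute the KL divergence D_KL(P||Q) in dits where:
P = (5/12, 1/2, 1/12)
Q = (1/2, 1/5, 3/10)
0.1196 dits

KL divergence: D_KL(P||Q) = Σ p(x) log(p(x)/q(x))

Computing term by term:
  x=0: 5/12 × log_10[(5/12)/(1/2)] = 5/12 × -0.0792 = -0.0330
  x=1: 1/2 × log_10[(1/2)/(1/5)] = 1/2 × 0.3979 = 0.1990
  x=2: 1/12 × log_10[(1/12)/(3/10)] = 1/12 × -0.5563 = -0.0464

D_KL(P||Q) = 0.1196 dits

Note: KL divergence is always non-negative and equals 0 iff P = Q.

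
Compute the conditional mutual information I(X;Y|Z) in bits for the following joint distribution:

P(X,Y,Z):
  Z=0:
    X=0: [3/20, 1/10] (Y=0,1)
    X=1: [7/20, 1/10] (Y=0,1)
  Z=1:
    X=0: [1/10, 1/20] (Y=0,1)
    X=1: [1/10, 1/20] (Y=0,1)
0.0176 bits

Conditional mutual information: I(X;Y|Z) = H(X|Z) + H(Y|Z) - H(X,Y|Z)

H(Z) = 0.8813
H(X,Z) = 1.8395 → H(X|Z) = 0.9582
H(Y,Z) = 1.7610 → H(Y|Z) = 0.8797
H(X,Y,Z) = 2.7016 → H(X,Y|Z) = 1.8203

I(X;Y|Z) = 0.9582 + 0.8797 - 1.8203 = 0.0176 bits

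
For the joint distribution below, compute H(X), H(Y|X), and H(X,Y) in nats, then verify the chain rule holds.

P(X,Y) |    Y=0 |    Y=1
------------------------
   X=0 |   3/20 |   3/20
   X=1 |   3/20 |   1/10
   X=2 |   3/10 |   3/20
H(X,Y) = 1.7297, H(X) = 1.0671, H(Y|X) = 0.6626 (all in nats)

Chain rule: H(X,Y) = H(X) + H(Y|X)

Left side — joint entropy directly:
H(X,Y) = -Σ p(x,y) log p(x,y) = 1.7297 nats

Right side — compute H(Y|X) from the conditional distributions:
P(X) = (3/10, 1/4, 9/20), so H(X) = 1.0671 nats
H(Y|X) = Σ_x P(X=x) · H(Y|X=x):
  P(Y|X=0) = (1/2, 1/2), H(Y|X=0) = 0.6931, weight P(X=0) = 3/10
  P(Y|X=1) = (3/5, 2/5), H(Y|X=1) = 0.6730, weight P(X=1) = 1/4
  P(Y|X=2) = (2/3, 1/3), H(Y|X=2) = 0.6365, weight P(X=2) = 9/20
H(Y|X) = 0.6626 nats

H(X) + H(Y|X) = 1.0671 + 0.6626 = 1.7297 nats

Both sides equal 1.7297 nats. ✓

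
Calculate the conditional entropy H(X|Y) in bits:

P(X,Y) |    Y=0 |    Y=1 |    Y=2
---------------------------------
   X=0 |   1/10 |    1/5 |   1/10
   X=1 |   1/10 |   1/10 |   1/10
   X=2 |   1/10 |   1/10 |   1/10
1.5510 bits

Using the chain rule: H(X|Y) = H(X,Y) - H(Y)

First, compute H(X,Y) = 3.1219 bits

Marginal P(Y) = (3/10, 2/5, 3/10)
H(Y) = 1.5710 bits

H(X|Y) = H(X,Y) - H(Y) = 3.1219 - 1.5710 = 1.5510 bits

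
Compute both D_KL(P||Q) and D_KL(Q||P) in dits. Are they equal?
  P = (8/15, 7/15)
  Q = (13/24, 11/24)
D_KL(P||Q) = 0.0001, D_KL(Q||P) = 0.0001

KL divergence is not symmetric: D_KL(P||Q) ≠ D_KL(Q||P) in general.

D_KL(P||Q) = 0.0001 dits
D_KL(Q||P) = 0.0001 dits

In this case they happen to be equal (to 4 decimal places).

This asymmetry is why KL divergence is not a true distance metric.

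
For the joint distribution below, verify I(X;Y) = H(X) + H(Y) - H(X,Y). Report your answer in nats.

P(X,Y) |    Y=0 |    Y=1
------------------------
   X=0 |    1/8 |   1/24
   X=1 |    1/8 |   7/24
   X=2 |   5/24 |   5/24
I(X;Y) = 0.0526 nats

Mutual information has multiple equivalent forms:
- I(X;Y) = H(X) - H(X|Y)
- I(X;Y) = H(Y) - H(Y|X)
- I(X;Y) = H(X) + H(Y) - H(X,Y)

Computing all quantities:
H(X) = 1.0282, H(Y) = 0.6897, H(X,Y) = 1.6652
H(X|Y) = 0.9756, H(Y|X) = 0.6371

Verification:
H(X) - H(X|Y) = 1.0282 - 0.9756 = 0.0526
H(Y) - H(Y|X) = 0.6897 - 0.6371 = 0.0526
H(X) + H(Y) - H(X,Y) = 1.0282 + 0.6897 - 1.6652 = 0.0526

All forms give I(X;Y) = 0.0526 nats. ✓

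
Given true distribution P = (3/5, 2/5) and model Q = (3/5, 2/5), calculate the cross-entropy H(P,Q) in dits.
0.2923 dits

Cross-entropy: H(P,Q) = -Σ p(x) log q(x)

Alternatively: H(P,Q) = H(P) + D_KL(P||Q)
H(P) = 0.2923 dits
D_KL(P||Q) = 0.0000 dits

H(P,Q) = 0.2923 + 0.0000 = 0.2923 dits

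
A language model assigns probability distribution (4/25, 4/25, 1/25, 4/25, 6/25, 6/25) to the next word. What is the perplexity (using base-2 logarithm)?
5.4380

Perplexity is 2^H (or exp(H) for natural log).

First, H = -Σ p log p = 2.4431 bits
Perplexity = 2^2.4431 = 5.4380

Interpretation: The model's uncertainty is equivalent to choosing uniformly among 5.4 options.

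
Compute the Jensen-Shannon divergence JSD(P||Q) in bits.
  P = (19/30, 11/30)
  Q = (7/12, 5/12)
0.0019 bits

Jensen-Shannon divergence is:
JSD(P||Q) = 0.5 × D_KL(P||M) + 0.5 × D_KL(Q||M)
where M = 0.5 × (P + Q) is the mixture distribution.

M = 0.5 × (19/30, 11/30) + 0.5 × (7/12, 5/12) = (0.608333, 0.391667)

D_KL(P||M) = 0.0019 bits
D_KL(Q||M) = 0.0019 bits

JSD(P||Q) = 0.5 × 0.0019 + 0.5 × 0.0019 = 0.0019 bits

Unlike KL divergence, JSD is symmetric and bounded: 0 ≤ JSD ≤ log(2).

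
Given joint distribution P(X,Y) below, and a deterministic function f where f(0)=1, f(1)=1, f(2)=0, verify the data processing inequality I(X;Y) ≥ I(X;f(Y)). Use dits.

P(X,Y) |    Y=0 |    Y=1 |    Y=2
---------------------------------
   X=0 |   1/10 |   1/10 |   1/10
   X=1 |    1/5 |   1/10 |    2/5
I(X;Y) = 0.0135, I(X;f(Y)) = 0.0105, inequality holds: 0.0135 ≥ 0.0105

Data Processing Inequality: For any Markov chain X → Y → Z, we have I(X;Y) ≥ I(X;Z).

Here Z = f(Y) is a deterministic function of Y, forming X → Y → Z.

Original I(X;Y) = 0.0135 dits

After applying f:
P(X,Z) where Z=f(Y):
- P(X,Z=0) = P(X,Y=2)
- P(X,Z=1) = P(X,Y=0) + P(X,Y=1)

I(X;Z) = I(X;f(Y)) = 0.0105 dits

Verification: 0.0135 ≥ 0.0105 ✓

Information cannot be created by processing; the function f can only lose information about X.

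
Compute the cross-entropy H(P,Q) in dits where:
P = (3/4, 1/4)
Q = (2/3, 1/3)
0.2513 dits

Cross-entropy: H(P,Q) = -Σ p(x) log q(x)

Alternatively: H(P,Q) = H(P) + D_KL(P||Q)
H(P) = 0.2442 dits
D_KL(P||Q) = 0.0071 dits

H(P,Q) = 0.2442 + 0.0071 = 0.2513 dits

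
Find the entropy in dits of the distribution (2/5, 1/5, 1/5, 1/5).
0.5786 dits

Shannon entropy is H(X) = -Σ p(x) log p(x).

For P = (2/5, 1/5, 1/5, 1/5):
H = -2/5 × log_10(2/5) -1/5 × log_10(1/5) -1/5 × log_10(1/5) -1/5 × log_10(1/5)
H = 0.5786 dits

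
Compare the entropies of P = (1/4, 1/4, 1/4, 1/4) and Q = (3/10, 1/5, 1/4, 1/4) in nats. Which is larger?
P

Computing entropies in nats:
H(P) = 1.3863
H(Q) = 1.3762

Distribution P has higher entropy.

Intuition: The distribution closer to uniform (more spread out) has higher entropy.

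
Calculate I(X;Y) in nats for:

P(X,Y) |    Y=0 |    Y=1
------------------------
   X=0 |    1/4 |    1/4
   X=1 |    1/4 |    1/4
0.0000 nats

Mutual information: I(X;Y) = H(X) + H(Y) - H(X,Y)

Marginals:
P(X) = (1/2, 1/2), H(X) = 0.6931 nats
P(Y) = (1/2, 1/2), H(Y) = 0.6931 nats

Joint entropy: H(X,Y) = 1.3863 nats

I(X;Y) = 0.6931 + 0.6931 - 1.3863 = 0.0000 nats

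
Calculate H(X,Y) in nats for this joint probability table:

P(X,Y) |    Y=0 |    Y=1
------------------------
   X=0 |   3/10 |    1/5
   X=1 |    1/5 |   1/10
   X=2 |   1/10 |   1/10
1.6957 nats

Joint entropy is H(X,Y) = -Σ_{x,y} p(x,y) log p(x,y).

Summing over all non-zero entries:
H(X,Y) = -[3/10·log_e(3/10) + 1/5·log_e(1/5) + 1/5·log_e(1/5) + 1/10·log_e(1/10) + 1/10·log_e(1/10) + 1/10·log_e(1/10)]
H(X,Y) = 1.6957 nats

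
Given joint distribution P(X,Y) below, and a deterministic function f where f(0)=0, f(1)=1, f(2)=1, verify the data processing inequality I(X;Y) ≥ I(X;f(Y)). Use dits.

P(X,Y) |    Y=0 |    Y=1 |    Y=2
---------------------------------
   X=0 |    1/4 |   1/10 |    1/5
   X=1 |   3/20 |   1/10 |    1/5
I(X;Y) = 0.0033, I(X;f(Y)) = 0.0033, inequality holds: 0.0033 ≥ 0.0033

Data Processing Inequality: For any Markov chain X → Y → Z, we have I(X;Y) ≥ I(X;Z).

Here Z = f(Y) is a deterministic function of Y, forming X → Y → Z.

Original I(X;Y) = 0.0033 dits

After applying f:
P(X,Z) where Z=f(Y):
- P(X,Z=0) = P(X,Y=0)
- P(X,Z=1) = P(X,Y=1) + P(X,Y=2)

I(X;Z) = I(X;f(Y)) = 0.0033 dits

Verification: 0.0033 ≥ 0.0033 ✓

Information cannot be created by processing; the function f can only lose information about X.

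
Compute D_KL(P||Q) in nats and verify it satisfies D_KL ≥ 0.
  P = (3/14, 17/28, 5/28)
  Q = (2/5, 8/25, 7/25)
0.1748 nats

KL divergence satisfies the Gibbs inequality: D_KL(P||Q) ≥ 0 for all distributions P, Q.

D_KL(P||Q) = Σ p(x) log(p(x)/q(x))
Term by term:
  x=0: 3/14 × log_e[(3/14)/(2/5)] = -0.1337
  x=1: 17/28 × log_e[(17/28)/(8/25)] = 0.3888
  x=2: 5/28 × log_e[(5/28)/(7/25)] = -0.0803
D_KL(P||Q) = 0.1748 nats

D_KL(P||Q) = 0.1748 ≥ 0 ✓

This non-negativity is a fundamental property: relative entropy cannot be negative because it measures how different Q is from P.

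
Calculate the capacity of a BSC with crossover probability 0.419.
0.0190 bits

For a binary symmetric channel (BSC) with error probability p:
Capacity C = 1 - H(p) bits per symbol

where H(p) = -p log₂(p) - (1-p) log₂(1-p) is the binary entropy function.

H(0.419) = 0.9810 bits
C = 1 - 0.9810 = 0.0190 bits per symbol

This means we can reliably transmit up to 0.0190 bits of information per channel use.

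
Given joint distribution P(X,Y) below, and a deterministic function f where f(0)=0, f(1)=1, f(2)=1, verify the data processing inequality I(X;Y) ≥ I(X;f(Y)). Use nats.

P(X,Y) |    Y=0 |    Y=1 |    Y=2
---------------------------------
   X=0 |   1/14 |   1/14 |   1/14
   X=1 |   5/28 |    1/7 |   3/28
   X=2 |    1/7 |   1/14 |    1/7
I(X;Y) = 0.0158, I(X;f(Y)) = 0.0022, inequality holds: 0.0158 ≥ 0.0022

Data Processing Inequality: For any Markov chain X → Y → Z, we have I(X;Y) ≥ I(X;Z).

Here Z = f(Y) is a deterministic function of Y, forming X → Y → Z.

Original I(X;Y) = 0.0158 nats

After applying f:
P(X,Z) where Z=f(Y):
- P(X,Z=0) = P(X,Y=0)
- P(X,Z=1) = P(X,Y=1) + P(X,Y=2)

I(X;Z) = I(X;f(Y)) = 0.0022 nats

Verification: 0.0158 ≥ 0.0022 ✓

Information cannot be created by processing; the function f can only lose information about X.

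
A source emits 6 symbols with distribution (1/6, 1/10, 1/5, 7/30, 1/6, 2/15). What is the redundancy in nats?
0.0341 nats

Redundancy measures how far a source is from maximum entropy:
R = H_max - H(X)

Maximum entropy for 6 symbols: H_max = log_e(6) = 1.7918 nats
Actual entropy: H(X) = 1.7576 nats
Redundancy: R = 1.7918 - 1.7576 = 0.0341 nats

This redundancy represents potential for compression: the source could be compressed by 0.0341 nats per symbol.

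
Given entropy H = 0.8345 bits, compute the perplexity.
1.7832

Perplexity is 2^H (or exp(H) for natural log).

H = 0.8345 bits
Perplexity = 2^0.8345 = 1.7832

Interpretation: The model's uncertainty is equivalent to choosing uniformly among 1.8 options.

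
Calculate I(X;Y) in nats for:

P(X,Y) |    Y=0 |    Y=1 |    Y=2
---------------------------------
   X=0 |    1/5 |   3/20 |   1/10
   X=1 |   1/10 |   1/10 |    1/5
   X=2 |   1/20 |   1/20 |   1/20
0.0380 nats

Mutual information: I(X;Y) = H(X) + H(Y) - H(X,Y)

Marginals:
P(X) = (9/20, 2/5, 3/20), H(X) = 1.0104 nats
P(Y) = (7/20, 3/10, 7/20), H(Y) = 1.0961 nats

Joint entropy: H(X,Y) = 2.0685 nats

I(X;Y) = 1.0104 + 1.0961 - 2.0685 = 0.0380 nats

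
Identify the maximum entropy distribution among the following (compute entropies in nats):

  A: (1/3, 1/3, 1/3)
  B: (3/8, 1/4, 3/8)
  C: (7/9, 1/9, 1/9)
A

For a discrete distribution over n outcomes, entropy is maximized by the uniform distribution.

Computing entropies:
H(A) = 1.0986 nats
H(B) = 1.0822 nats
H(C) = 0.6837 nats

The uniform distribution (where all probabilities equal 1/3) achieves the maximum entropy of log_e(3) = 1.0986 nats.

Distribution A has the highest entropy.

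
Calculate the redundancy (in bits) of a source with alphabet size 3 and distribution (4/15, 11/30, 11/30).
0.0150 bits

Redundancy measures how far a source is from maximum entropy:
R = H_max - H(X)

Maximum entropy for 3 symbols: H_max = log_2(3) = 1.5850 bits
Actual entropy: H(X) = 1.5700 bits
Redundancy: R = 1.5850 - 1.5700 = 0.0150 bits

This redundancy represents potential for compression: the source could be compressed by 0.0150 bits per symbol.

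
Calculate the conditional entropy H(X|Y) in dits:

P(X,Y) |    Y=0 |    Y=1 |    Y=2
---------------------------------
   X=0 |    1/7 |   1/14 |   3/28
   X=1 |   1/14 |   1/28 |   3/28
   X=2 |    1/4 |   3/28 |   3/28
0.4459 dits

Using the chain rule: H(X|Y) = H(X,Y) - H(Y)

First, compute H(X,Y) = 0.9024 dits

Marginal P(Y) = (13/28, 3/14, 9/28)
H(Y) = 0.4565 dits

H(X|Y) = H(X,Y) - H(Y) = 0.9024 - 0.4565 = 0.4459 dits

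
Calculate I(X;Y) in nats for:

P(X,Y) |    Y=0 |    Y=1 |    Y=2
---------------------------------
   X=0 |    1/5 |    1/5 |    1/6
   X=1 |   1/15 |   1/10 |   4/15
0.0546 nats

Mutual information: I(X;Y) = H(X) + H(Y) - H(X,Y)

Marginals:
P(X) = (17/30, 13/30), H(X) = 0.6842 nats
P(Y) = (4/15, 3/10, 13/30), H(Y) = 1.0760 nats

Joint entropy: H(X,Y) = 1.7057 nats

I(X;Y) = 0.6842 + 1.0760 - 1.7057 = 0.0546 nats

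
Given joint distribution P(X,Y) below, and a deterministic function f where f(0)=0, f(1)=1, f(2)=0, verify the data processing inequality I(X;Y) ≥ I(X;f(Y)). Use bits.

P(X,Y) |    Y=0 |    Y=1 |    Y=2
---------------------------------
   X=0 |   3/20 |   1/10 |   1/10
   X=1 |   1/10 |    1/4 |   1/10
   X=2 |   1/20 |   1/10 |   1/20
I(X;Y) = 0.0487, I(X;f(Y)) = 0.0447, inequality holds: 0.0487 ≥ 0.0447

Data Processing Inequality: For any Markov chain X → Y → Z, we have I(X;Y) ≥ I(X;Z).

Here Z = f(Y) is a deterministic function of Y, forming X → Y → Z.

Original I(X;Y) = 0.0487 bits

After applying f:
P(X,Z) where Z=f(Y):
- P(X,Z=0) = P(X,Y=0) + P(X,Y=2)
- P(X,Z=1) = P(X,Y=1)

I(X;Z) = I(X;f(Y)) = 0.0447 bits

Verification: 0.0487 ≥ 0.0447 ✓

Information cannot be created by processing; the function f can only lose information about X.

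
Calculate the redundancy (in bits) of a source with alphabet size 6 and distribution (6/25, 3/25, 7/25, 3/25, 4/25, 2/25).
0.1279 bits

Redundancy measures how far a source is from maximum entropy:
R = H_max - H(X)

Maximum entropy for 6 symbols: H_max = log_2(6) = 2.5850 bits
Actual entropy: H(X) = 2.4570 bits
Redundancy: R = 2.5850 - 2.4570 = 0.1279 bits

This redundancy represents potential for compression: the source could be compressed by 0.1279 bits per symbol.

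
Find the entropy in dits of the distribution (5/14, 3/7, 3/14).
0.4608 dits

Shannon entropy is H(X) = -Σ p(x) log p(x).

For P = (5/14, 3/7, 3/14):
H = -5/14 × log_10(5/14) -3/7 × log_10(3/7) -3/14 × log_10(3/14)
H = 0.4608 dits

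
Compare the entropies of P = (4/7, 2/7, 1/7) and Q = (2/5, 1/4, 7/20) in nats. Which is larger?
Q

Computing entropies in nats:
H(P) = 0.9557
H(Q) = 1.0805

Distribution Q has higher entropy.

Intuition: The distribution closer to uniform (more spread out) has higher entropy.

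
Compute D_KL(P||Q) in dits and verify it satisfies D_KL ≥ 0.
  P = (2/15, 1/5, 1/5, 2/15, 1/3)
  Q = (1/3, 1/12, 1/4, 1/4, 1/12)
0.1679 dits

KL divergence satisfies the Gibbs inequality: D_KL(P||Q) ≥ 0 for all distributions P, Q.

D_KL(P||Q) = Σ p(x) log(p(x)/q(x))
Term by term:
  x=0: 2/15 × log_10[(2/15)/(1/3)] = -0.0531
  x=1: 1/5 × log_10[(1/5)/(1/12)] = 0.0760
  x=2: 1/5 × log_10[(1/5)/(1/4)] = -0.0194
  x=3: 2/15 × log_10[(2/15)/(1/4)] = -0.0364
  x=4: 1/3 × log_10[(1/3)/(1/12)] = 0.2007
D_KL(P||Q) = 0.1679 dits

D_KL(P||Q) = 0.1679 ≥ 0 ✓

This non-negativity is a fundamental property: relative entropy cannot be negative because it measures how different Q is from P.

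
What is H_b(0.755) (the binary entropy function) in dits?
0.2418 dits

The binary entropy function is:
H(p) = -p log(p) - (1-p) log(1-p)

H(0.755) = -0.755 × log_10(0.755) - 0.245 × log_10(0.245)
H(0.755) = 0.2418 dits

Note: Binary entropy is maximized at p=0.5 (H=1 bit) and minimized at p=0 or p=1 (H=0).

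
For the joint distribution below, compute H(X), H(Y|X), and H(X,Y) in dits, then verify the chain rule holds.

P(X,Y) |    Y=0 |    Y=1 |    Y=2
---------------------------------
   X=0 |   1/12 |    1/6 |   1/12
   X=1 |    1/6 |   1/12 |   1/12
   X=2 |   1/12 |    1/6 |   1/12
H(X,Y) = 0.9287, H(X) = 0.4771, H(Y|X) = 0.4515 (all in dits)

Chain rule: H(X,Y) = H(X) + H(Y|X)

Left side — joint entropy directly:
H(X,Y) = -Σ p(x,y) log p(x,y) = 0.9287 dits

Right side — compute H(Y|X) from the conditional distributions:
P(X) = (1/3, 1/3, 1/3), so H(X) = 0.4771 dits
H(Y|X) = Σ_x P(X=x) · H(Y|X=x):
  P(Y|X=0) = (1/4, 1/2, 1/4), H(Y|X=0) = 0.4515, weight P(X=0) = 1/3
  P(Y|X=1) = (1/2, 1/4, 1/4), H(Y|X=1) = 0.4515, weight P(X=1) = 1/3
  P(Y|X=2) = (1/4, 1/2, 1/4), H(Y|X=2) = 0.4515, weight P(X=2) = 1/3
H(Y|X) = 0.4515 dits

H(X) + H(Y|X) = 0.4771 + 0.4515 = 0.9287 dits

Both sides equal 0.9287 dits. ✓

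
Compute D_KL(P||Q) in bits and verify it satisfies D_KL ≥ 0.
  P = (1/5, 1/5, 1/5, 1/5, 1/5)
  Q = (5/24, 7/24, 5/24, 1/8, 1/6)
0.0558 bits

KL divergence satisfies the Gibbs inequality: D_KL(P||Q) ≥ 0 for all distributions P, Q.

D_KL(P||Q) = Σ p(x) log(p(x)/q(x))
Term by term:
  x=0: 1/5 × log_2[(1/5)/(5/24)] = -0.0118
  x=1: 1/5 × log_2[(1/5)/(7/24)] = -0.1089
  x=2: 1/5 × log_2[(1/5)/(5/24)] = -0.0118
  x=3: 1/5 × log_2[(1/5)/(1/8)] = 0.1356
  x=4: 1/5 × log_2[(1/5)/(1/6)] = 0.0526
D_KL(P||Q) = 0.0558 bits

D_KL(P||Q) = 0.0558 ≥ 0 ✓

This non-negativity is a fundamental property: relative entropy cannot be negative because it measures how different Q is from P.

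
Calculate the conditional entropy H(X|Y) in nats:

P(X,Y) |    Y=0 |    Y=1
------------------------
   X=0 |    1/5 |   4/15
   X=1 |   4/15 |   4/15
0.6884 nats

Using the chain rule: H(X|Y) = H(X,Y) - H(Y)

First, compute H(X,Y) = 1.3793 nats

Marginal P(Y) = (7/15, 8/15)
H(Y) = 0.6909 nats

H(X|Y) = H(X,Y) - H(Y) = 1.3793 - 0.6909 = 0.6884 nats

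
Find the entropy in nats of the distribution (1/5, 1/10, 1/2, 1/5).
1.2206 nats

Shannon entropy is H(X) = -Σ p(x) log p(x).

For P = (1/5, 1/10, 1/2, 1/5):
H = -1/5 × log_e(1/5) -1/10 × log_e(1/10) -1/2 × log_e(1/2) -1/5 × log_e(1/5)
H = 1.2206 nats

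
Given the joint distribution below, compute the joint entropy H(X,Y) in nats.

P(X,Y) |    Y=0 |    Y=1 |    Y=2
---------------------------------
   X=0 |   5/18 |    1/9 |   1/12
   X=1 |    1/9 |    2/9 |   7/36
1.7038 nats

Joint entropy is H(X,Y) = -Σ_{x,y} p(x,y) log p(x,y).

Summing over all non-zero entries:
H(X,Y) = -[5/18·log_e(5/18) + 1/9·log_e(1/9) + 1/12·log_e(1/12) + 1/9·log_e(1/9) + 2/9·log_e(2/9) + 7/36·log_e(7/36)]
H(X,Y) = 1.7038 nats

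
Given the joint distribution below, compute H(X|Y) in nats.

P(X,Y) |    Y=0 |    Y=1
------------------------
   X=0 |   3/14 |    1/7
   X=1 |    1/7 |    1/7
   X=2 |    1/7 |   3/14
1.0790 nats

Using the chain rule: H(X|Y) = H(X,Y) - H(Y)

First, compute H(X,Y) = 1.7721 nats

Marginal P(Y) = (1/2, 1/2)
H(Y) = 0.6931 nats

H(X|Y) = H(X,Y) - H(Y) = 1.7721 - 0.6931 = 1.0790 nats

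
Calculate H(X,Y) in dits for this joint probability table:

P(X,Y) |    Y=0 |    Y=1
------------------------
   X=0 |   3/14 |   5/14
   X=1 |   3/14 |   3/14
0.5898 dits

Joint entropy is H(X,Y) = -Σ_{x,y} p(x,y) log p(x,y).

Summing over all non-zero entries:
H(X,Y) = -[3/14·log_10(3/14) + 5/14·log_10(5/14) + 3/14·log_10(3/14) + 3/14·log_10(3/14)]
H(X,Y) = 0.5898 dits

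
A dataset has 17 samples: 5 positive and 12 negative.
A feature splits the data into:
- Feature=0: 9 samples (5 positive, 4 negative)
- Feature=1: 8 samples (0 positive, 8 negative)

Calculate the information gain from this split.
0.3493 bits

Information Gain = H(Y) - H(Y|Feature)

Before split:
P(positive) = 5/17 = 0.2941
H(Y) = 0.8740 bits

After split:
Feature=0: H = 0.9911 bits (weight = 9/17)
Feature=1: H = 0.0000 bits (weight = 8/17)
H(Y|Feature) = (9/17)×0.9911 + (8/17)×0.0000 = 0.5247 bits

Information Gain = 0.8740 - 0.5247 = 0.3493 bits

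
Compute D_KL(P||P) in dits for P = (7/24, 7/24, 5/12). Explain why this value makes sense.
0.0000 dits

KL divergence satisfies the Gibbs inequality: D_KL(P||Q) ≥ 0 for all distributions P, Q.

D_KL(P||Q) = Σ p(x) log(p(x)/q(x))
Each term is p(x) × log_10(p(x)/p(x)) = p(x) × log_10(1) = 0, so the sum is 0.
D_KL(P||Q) = 0.0000 dits

When P = Q, the KL divergence is exactly 0, as there is no 'divergence' between identical distributions.

This non-negativity is a fundamental property: relative entropy cannot be negative because it measures how different Q is from P.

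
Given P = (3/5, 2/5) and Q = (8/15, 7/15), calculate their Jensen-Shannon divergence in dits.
0.0010 dits

Jensen-Shannon divergence is:
JSD(P||Q) = 0.5 × D_KL(P||M) + 0.5 × D_KL(Q||M)
where M = 0.5 × (P + Q) is the mixture distribution.

M = 0.5 × (3/5, 2/5) + 0.5 × (8/15, 7/15) = (17/30, 13/30)

D_KL(P||M) = 0.0010 dits
D_KL(Q||M) = 0.0010 dits

JSD(P||Q) = 0.5 × 0.0010 + 0.5 × 0.0010 = 0.0010 dits

Unlike KL divergence, JSD is symmetric and bounded: 0 ≤ JSD ≤ log(2).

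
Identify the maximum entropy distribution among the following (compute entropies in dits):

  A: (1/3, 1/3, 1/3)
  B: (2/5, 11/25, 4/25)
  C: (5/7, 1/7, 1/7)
A

For a discrete distribution over n outcomes, entropy is maximized by the uniform distribution.

Computing entropies:
H(A) = 0.4771 dits
H(B) = 0.4434 dits
H(C) = 0.3458 dits

The uniform distribution (where all probabilities equal 1/3) achieves the maximum entropy of log_10(3) = 0.4771 dits.

Distribution A has the highest entropy.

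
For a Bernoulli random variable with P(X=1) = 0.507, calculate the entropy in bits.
0.9999 bits

The binary entropy function is:
H(p) = -p log(p) - (1-p) log(1-p)

H(0.507) = -0.507 × log_2(0.507) - 0.493 × log_2(0.493)
H(0.507) = 0.9999 bits

Note: Binary entropy is maximized at p=0.5 (H=1 bit) and minimized at p=0 or p=1 (H=0).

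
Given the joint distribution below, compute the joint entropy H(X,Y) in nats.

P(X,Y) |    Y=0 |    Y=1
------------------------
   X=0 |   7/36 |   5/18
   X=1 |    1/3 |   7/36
1.3589 nats

Joint entropy is H(X,Y) = -Σ_{x,y} p(x,y) log p(x,y).

Summing over all non-zero entries:
H(X,Y) = -[7/36·log_e(7/36) + 5/18·log_e(5/18) + 1/3·log_e(1/3) + 7/36·log_e(7/36)]
H(X,Y) = 1.3589 nats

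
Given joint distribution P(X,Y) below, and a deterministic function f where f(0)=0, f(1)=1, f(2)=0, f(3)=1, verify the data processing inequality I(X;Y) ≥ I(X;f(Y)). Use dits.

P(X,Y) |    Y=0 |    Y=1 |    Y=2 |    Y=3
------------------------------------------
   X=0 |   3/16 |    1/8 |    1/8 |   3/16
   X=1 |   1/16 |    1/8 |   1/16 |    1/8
I(X;Y) = 0.0078, I(X;f(Y)) = 0.0058, inequality holds: 0.0078 ≥ 0.0058

Data Processing Inequality: For any Markov chain X → Y → Z, we have I(X;Y) ≥ I(X;Z).

Here Z = f(Y) is a deterministic function of Y, forming X → Y → Z.

Original I(X;Y) = 0.0078 dits

After applying f:
P(X,Z) where Z=f(Y):
- P(X,Z=0) = P(X,Y=0) + P(X,Y=2)
- P(X,Z=1) = P(X,Y=1) + P(X,Y=3)

I(X;Z) = I(X;f(Y)) = 0.0058 dits

Verification: 0.0078 ≥ 0.0058 ✓

Information cannot be created by processing; the function f can only lose information about X.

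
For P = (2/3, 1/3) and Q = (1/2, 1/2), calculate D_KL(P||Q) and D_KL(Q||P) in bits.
D_KL(P||Q) = 0.0817, D_KL(Q||P) = 0.0850

KL divergence is not symmetric: D_KL(P||Q) ≠ D_KL(Q||P) in general.

D_KL(P||Q) = 0.0817 bits
D_KL(Q||P) = 0.0850 bits

No, they are not equal!

This asymmetry is why KL divergence is not a true distance metric.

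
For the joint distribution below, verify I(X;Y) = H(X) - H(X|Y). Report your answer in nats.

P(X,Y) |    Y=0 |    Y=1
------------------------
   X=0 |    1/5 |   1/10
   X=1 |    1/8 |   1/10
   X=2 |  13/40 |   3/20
I(X;Y) = 0.0057 nats

Mutual information has multiple equivalent forms:
- I(X;Y) = H(X) - H(X|Y)
- I(X;Y) = H(Y) - H(Y|X)
- I(X;Y) = H(X) + H(Y) - H(X,Y)

Computing all quantities:
H(X) = 1.0504, H(Y) = 0.6474, H(X,Y) = 1.6922
H(X|Y) = 1.0447, H(Y|X) = 0.6418

Verification:
H(X) - H(X|Y) = 1.0504 - 1.0447 = 0.0057
H(Y) - H(Y|X) = 0.6474 - 0.6418 = 0.0057
H(X) + H(Y) - H(X,Y) = 1.0504 + 0.6474 - 1.6922 = 0.0057

All forms give I(X;Y) = 0.0057 nats. ✓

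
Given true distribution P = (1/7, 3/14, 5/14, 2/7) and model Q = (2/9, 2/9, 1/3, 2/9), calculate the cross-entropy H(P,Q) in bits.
1.9610 bits

Cross-entropy: H(P,Q) = -Σ p(x) log q(x)

Alternatively: H(P,Q) = H(P) + D_KL(P||Q)
H(P) = 1.9242 bits
D_KL(P||Q) = 0.0368 bits

H(P,Q) = 1.9242 + 0.0368 = 1.9610 bits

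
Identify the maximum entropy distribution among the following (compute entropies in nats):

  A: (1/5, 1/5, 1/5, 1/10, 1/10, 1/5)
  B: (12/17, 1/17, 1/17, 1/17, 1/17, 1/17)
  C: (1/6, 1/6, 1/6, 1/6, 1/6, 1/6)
C

For a discrete distribution over n outcomes, entropy is maximized by the uniform distribution.

Computing entropies:
H(A) = 1.7481 nats
H(B) = 1.0792 nats
H(C) = 1.7918 nats

The uniform distribution (where all probabilities equal 1/6) achieves the maximum entropy of log_e(6) = 1.7918 nats.

Distribution C has the highest entropy.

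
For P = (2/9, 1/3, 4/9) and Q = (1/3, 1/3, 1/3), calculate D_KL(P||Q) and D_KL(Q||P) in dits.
D_KL(P||Q) = 0.0164, D_KL(Q||P) = 0.0171

KL divergence is not symmetric: D_KL(P||Q) ≠ D_KL(Q||P) in general.

D_KL(P||Q) = 0.0164 dits
D_KL(Q||P) = 0.0171 dits

No, they are not equal!

This asymmetry is why KL divergence is not a true distance metric.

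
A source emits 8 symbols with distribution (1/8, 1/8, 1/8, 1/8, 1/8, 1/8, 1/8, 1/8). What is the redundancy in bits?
0.0000 bits

Redundancy measures how far a source is from maximum entropy:
R = H_max - H(X)

Maximum entropy for 8 symbols: H_max = log_2(8) = 3.0000 bits
Actual entropy: H(X) = 3.0000 bits
Redundancy: R = 3.0000 - 3.0000 = 0.0000 bits

This redundancy represents potential for compression: the source could be compressed by 0.0000 bits per symbol.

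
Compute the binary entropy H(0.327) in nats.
0.6320 nats

The binary entropy function is:
H(p) = -p log(p) - (1-p) log(1-p)

H(0.327) = -0.327 × log_e(0.327) - 0.673 × log_e(0.673)
H(0.327) = 0.6320 nats

Note: Binary entropy is maximized at p=0.5 (H=1 bit) and minimized at p=0 or p=1 (H=0).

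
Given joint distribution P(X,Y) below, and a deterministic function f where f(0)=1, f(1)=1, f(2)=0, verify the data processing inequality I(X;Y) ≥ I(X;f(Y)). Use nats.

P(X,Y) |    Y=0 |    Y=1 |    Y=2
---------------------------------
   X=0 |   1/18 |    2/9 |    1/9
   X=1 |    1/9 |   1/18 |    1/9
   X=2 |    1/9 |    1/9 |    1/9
I(X;Y) = 0.0584, I(X;f(Y)) = 0.0047, inequality holds: 0.0584 ≥ 0.0047

Data Processing Inequality: For any Markov chain X → Y → Z, we have I(X;Y) ≥ I(X;Z).

Here Z = f(Y) is a deterministic function of Y, forming X → Y → Z.

Original I(X;Y) = 0.0584 nats

After applying f:
P(X,Z) where Z=f(Y):
- P(X,Z=0) = P(X,Y=2)
- P(X,Z=1) = P(X,Y=0) + P(X,Y=1)

I(X;Z) = I(X;f(Y)) = 0.0047 nats

Verification: 0.0584 ≥ 0.0047 ✓

Information cannot be created by processing; the function f can only lose information about X.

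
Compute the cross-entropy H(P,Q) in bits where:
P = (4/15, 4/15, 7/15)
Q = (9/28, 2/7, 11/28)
1.5476 bits

Cross-entropy: H(P,Q) = -Σ p(x) log q(x)

Alternatively: H(P,Q) = H(P) + D_KL(P||Q)
H(P) = 1.5301 bits
D_KL(P||Q) = 0.0175 bits

H(P,Q) = 1.5301 + 0.0175 = 1.5476 bits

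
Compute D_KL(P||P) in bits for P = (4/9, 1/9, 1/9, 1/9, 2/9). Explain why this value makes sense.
0.0000 bits

KL divergence satisfies the Gibbs inequality: D_KL(P||Q) ≥ 0 for all distributions P, Q.

D_KL(P||Q) = Σ p(x) log(p(x)/q(x))
Each term is p(x) × log_2(p(x)/p(x)) = p(x) × log_2(1) = 0, so the sum is 0.
D_KL(P||Q) = 0.0000 bits

When P = Q, the KL divergence is exactly 0, as there is no 'divergence' between identical distributions.

This non-negativity is a fundamental property: relative entropy cannot be negative because it measures how different Q is from P.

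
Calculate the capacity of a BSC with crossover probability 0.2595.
0.1740 bits

For a binary symmetric channel (BSC) with error probability p:
Capacity C = 1 - H(p) bits per symbol

where H(p) = -p log₂(p) - (1-p) log₂(1-p) is the binary entropy function.

H(0.2595) = 0.8260 bits
C = 1 - 0.8260 = 0.1740 bits per symbol

This means we can reliably transmit up to 0.1740 bits of information per channel use.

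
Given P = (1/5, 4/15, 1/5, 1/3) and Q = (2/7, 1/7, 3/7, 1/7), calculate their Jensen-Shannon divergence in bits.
0.0781 bits

Jensen-Shannon divergence is:
JSD(P||Q) = 0.5 × D_KL(P||M) + 0.5 × D_KL(Q||M)
where M = 0.5 × (P + Q) is the mixture distribution.

M = 0.5 × (1/5, 4/15, 1/5, 1/3) + 0.5 × (2/7, 1/7, 3/7, 1/7) = (0.242857, 0.204762, 11/35, 5/21)

D_KL(P||M) = 0.0770 bits
D_KL(Q||M) = 0.0793 bits

JSD(P||Q) = 0.5 × 0.0770 + 0.5 × 0.0793 = 0.0781 bits

Unlike KL divergence, JSD is symmetric and bounded: 0 ≤ JSD ≤ log(2).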